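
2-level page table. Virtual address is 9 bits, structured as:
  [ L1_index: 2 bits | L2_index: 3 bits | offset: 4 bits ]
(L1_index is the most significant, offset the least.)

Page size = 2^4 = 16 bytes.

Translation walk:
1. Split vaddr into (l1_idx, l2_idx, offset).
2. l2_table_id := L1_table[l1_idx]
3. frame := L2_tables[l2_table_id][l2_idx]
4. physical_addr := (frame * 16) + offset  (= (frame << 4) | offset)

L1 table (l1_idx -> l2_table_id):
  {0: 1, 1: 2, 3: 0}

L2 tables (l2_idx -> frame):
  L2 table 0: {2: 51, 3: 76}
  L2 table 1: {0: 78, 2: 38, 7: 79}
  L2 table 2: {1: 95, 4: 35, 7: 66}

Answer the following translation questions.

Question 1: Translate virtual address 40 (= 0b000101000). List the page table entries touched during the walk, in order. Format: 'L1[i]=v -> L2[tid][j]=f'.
Answer: L1[0]=1 -> L2[1][2]=38

Derivation:
vaddr = 40 = 0b000101000
Split: l1_idx=0, l2_idx=2, offset=8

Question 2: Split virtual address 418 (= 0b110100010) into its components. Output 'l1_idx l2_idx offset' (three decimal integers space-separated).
vaddr = 418 = 0b110100010
  top 2 bits -> l1_idx = 3
  next 3 bits -> l2_idx = 2
  bottom 4 bits -> offset = 2

Answer: 3 2 2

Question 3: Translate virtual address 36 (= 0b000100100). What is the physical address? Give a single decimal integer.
Answer: 612

Derivation:
vaddr = 36 = 0b000100100
Split: l1_idx=0, l2_idx=2, offset=4
L1[0] = 1
L2[1][2] = 38
paddr = 38 * 16 + 4 = 612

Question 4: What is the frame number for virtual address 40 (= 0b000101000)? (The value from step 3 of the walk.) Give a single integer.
vaddr = 40: l1_idx=0, l2_idx=2
L1[0] = 1; L2[1][2] = 38

Answer: 38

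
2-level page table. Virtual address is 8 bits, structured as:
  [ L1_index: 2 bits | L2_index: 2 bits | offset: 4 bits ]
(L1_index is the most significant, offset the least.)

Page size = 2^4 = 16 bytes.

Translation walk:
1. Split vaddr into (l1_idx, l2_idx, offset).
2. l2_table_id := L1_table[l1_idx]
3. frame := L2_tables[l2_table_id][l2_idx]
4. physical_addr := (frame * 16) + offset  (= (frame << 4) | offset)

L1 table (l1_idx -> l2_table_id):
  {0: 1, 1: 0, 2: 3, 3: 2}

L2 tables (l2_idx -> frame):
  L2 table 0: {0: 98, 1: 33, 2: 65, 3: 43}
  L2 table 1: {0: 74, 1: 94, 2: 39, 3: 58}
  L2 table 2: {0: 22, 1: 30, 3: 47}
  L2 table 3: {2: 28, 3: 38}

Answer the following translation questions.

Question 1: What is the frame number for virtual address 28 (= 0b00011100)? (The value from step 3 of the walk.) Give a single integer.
vaddr = 28: l1_idx=0, l2_idx=1
L1[0] = 1; L2[1][1] = 94

Answer: 94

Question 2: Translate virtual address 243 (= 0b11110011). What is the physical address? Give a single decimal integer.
Answer: 755

Derivation:
vaddr = 243 = 0b11110011
Split: l1_idx=3, l2_idx=3, offset=3
L1[3] = 2
L2[2][3] = 47
paddr = 47 * 16 + 3 = 755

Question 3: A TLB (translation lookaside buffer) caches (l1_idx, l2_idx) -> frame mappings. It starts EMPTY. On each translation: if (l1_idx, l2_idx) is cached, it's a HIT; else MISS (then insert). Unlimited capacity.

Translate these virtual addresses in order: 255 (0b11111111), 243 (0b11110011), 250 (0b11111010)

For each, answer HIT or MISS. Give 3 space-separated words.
Answer: MISS HIT HIT

Derivation:
vaddr=255: (3,3) not in TLB -> MISS, insert
vaddr=243: (3,3) in TLB -> HIT
vaddr=250: (3,3) in TLB -> HIT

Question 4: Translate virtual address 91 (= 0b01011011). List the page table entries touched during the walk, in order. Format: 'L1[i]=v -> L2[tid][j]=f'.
vaddr = 91 = 0b01011011
Split: l1_idx=1, l2_idx=1, offset=11

Answer: L1[1]=0 -> L2[0][1]=33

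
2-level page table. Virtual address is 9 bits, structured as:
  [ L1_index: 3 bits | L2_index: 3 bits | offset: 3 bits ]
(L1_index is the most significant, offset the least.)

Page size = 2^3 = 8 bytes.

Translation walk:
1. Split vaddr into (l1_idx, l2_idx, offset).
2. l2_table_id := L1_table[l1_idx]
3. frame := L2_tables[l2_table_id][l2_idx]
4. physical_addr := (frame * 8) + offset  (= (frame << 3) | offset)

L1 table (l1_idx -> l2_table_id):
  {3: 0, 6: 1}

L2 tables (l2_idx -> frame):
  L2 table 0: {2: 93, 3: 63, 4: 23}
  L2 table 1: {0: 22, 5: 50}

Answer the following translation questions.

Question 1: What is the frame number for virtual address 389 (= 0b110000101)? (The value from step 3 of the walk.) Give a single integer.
Answer: 22

Derivation:
vaddr = 389: l1_idx=6, l2_idx=0
L1[6] = 1; L2[1][0] = 22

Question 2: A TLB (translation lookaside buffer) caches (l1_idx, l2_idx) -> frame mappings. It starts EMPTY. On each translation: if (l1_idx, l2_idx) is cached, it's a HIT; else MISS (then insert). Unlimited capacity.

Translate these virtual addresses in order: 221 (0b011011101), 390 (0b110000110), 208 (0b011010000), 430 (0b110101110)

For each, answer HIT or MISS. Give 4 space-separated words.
Answer: MISS MISS MISS MISS

Derivation:
vaddr=221: (3,3) not in TLB -> MISS, insert
vaddr=390: (6,0) not in TLB -> MISS, insert
vaddr=208: (3,2) not in TLB -> MISS, insert
vaddr=430: (6,5) not in TLB -> MISS, insert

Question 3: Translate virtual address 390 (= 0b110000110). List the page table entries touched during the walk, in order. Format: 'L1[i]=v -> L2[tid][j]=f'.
Answer: L1[6]=1 -> L2[1][0]=22

Derivation:
vaddr = 390 = 0b110000110
Split: l1_idx=6, l2_idx=0, offset=6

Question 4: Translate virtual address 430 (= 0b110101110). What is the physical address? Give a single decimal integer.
vaddr = 430 = 0b110101110
Split: l1_idx=6, l2_idx=5, offset=6
L1[6] = 1
L2[1][5] = 50
paddr = 50 * 8 + 6 = 406

Answer: 406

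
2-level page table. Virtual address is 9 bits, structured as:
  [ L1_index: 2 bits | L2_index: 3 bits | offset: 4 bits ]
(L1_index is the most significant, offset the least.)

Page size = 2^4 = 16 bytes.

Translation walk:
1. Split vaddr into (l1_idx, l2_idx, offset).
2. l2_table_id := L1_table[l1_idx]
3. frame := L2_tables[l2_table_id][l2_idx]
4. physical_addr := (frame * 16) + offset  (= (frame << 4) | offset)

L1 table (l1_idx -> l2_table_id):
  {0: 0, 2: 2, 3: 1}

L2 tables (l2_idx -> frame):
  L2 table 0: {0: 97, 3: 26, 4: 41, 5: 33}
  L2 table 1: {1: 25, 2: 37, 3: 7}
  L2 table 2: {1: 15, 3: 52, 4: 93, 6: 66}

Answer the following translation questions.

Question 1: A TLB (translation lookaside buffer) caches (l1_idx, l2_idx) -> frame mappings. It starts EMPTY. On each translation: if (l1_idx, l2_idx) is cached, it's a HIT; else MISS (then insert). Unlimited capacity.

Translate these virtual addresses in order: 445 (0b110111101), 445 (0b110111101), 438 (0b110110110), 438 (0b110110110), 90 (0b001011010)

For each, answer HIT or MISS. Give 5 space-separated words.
Answer: MISS HIT HIT HIT MISS

Derivation:
vaddr=445: (3,3) not in TLB -> MISS, insert
vaddr=445: (3,3) in TLB -> HIT
vaddr=438: (3,3) in TLB -> HIT
vaddr=438: (3,3) in TLB -> HIT
vaddr=90: (0,5) not in TLB -> MISS, insert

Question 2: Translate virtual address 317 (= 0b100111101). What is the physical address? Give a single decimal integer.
vaddr = 317 = 0b100111101
Split: l1_idx=2, l2_idx=3, offset=13
L1[2] = 2
L2[2][3] = 52
paddr = 52 * 16 + 13 = 845

Answer: 845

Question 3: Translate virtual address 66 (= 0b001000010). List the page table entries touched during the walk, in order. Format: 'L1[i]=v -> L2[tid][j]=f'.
Answer: L1[0]=0 -> L2[0][4]=41

Derivation:
vaddr = 66 = 0b001000010
Split: l1_idx=0, l2_idx=4, offset=2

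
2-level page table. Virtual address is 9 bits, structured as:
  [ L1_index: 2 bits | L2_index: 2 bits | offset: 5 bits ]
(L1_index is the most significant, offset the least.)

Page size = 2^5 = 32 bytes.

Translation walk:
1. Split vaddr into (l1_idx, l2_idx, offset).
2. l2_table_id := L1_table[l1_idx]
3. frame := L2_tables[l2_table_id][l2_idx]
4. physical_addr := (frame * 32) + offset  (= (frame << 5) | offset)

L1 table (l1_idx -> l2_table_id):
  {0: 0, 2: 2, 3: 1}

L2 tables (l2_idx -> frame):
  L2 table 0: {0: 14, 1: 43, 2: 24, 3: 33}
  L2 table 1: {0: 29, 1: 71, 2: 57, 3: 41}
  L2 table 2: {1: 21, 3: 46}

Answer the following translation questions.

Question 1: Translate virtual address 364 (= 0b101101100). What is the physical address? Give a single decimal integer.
Answer: 1484

Derivation:
vaddr = 364 = 0b101101100
Split: l1_idx=2, l2_idx=3, offset=12
L1[2] = 2
L2[2][3] = 46
paddr = 46 * 32 + 12 = 1484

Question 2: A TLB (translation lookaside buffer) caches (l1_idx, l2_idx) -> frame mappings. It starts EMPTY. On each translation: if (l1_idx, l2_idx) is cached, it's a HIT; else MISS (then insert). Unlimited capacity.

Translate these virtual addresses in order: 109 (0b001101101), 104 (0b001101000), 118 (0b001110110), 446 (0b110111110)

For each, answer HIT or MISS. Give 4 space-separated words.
vaddr=109: (0,3) not in TLB -> MISS, insert
vaddr=104: (0,3) in TLB -> HIT
vaddr=118: (0,3) in TLB -> HIT
vaddr=446: (3,1) not in TLB -> MISS, insert

Answer: MISS HIT HIT MISS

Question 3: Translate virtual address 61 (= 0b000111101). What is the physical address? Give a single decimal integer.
Answer: 1405

Derivation:
vaddr = 61 = 0b000111101
Split: l1_idx=0, l2_idx=1, offset=29
L1[0] = 0
L2[0][1] = 43
paddr = 43 * 32 + 29 = 1405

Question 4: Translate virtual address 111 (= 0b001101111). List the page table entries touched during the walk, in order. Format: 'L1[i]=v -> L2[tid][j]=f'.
vaddr = 111 = 0b001101111
Split: l1_idx=0, l2_idx=3, offset=15

Answer: L1[0]=0 -> L2[0][3]=33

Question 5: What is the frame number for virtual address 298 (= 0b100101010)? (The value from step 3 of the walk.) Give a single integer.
vaddr = 298: l1_idx=2, l2_idx=1
L1[2] = 2; L2[2][1] = 21

Answer: 21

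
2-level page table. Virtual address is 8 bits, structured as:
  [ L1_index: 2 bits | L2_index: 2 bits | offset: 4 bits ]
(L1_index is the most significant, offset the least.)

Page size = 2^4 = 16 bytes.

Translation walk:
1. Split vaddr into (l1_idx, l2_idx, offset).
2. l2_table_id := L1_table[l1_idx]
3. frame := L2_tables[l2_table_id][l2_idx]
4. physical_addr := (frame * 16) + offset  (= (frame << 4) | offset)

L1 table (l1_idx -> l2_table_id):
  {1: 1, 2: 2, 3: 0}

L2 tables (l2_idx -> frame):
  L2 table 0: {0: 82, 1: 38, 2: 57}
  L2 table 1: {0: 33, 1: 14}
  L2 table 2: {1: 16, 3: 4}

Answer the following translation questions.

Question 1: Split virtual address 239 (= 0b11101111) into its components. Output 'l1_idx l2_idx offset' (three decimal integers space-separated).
vaddr = 239 = 0b11101111
  top 2 bits -> l1_idx = 3
  next 2 bits -> l2_idx = 2
  bottom 4 bits -> offset = 15

Answer: 3 2 15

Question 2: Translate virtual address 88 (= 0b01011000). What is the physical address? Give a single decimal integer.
vaddr = 88 = 0b01011000
Split: l1_idx=1, l2_idx=1, offset=8
L1[1] = 1
L2[1][1] = 14
paddr = 14 * 16 + 8 = 232

Answer: 232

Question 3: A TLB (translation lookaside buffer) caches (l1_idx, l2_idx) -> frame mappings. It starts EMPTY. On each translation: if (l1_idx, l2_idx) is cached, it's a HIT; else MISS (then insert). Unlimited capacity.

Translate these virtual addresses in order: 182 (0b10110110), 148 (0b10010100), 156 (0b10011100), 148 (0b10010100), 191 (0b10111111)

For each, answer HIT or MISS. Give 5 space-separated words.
vaddr=182: (2,3) not in TLB -> MISS, insert
vaddr=148: (2,1) not in TLB -> MISS, insert
vaddr=156: (2,1) in TLB -> HIT
vaddr=148: (2,1) in TLB -> HIT
vaddr=191: (2,3) in TLB -> HIT

Answer: MISS MISS HIT HIT HIT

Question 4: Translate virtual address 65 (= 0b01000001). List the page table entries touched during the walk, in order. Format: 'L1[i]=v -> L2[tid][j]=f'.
Answer: L1[1]=1 -> L2[1][0]=33

Derivation:
vaddr = 65 = 0b01000001
Split: l1_idx=1, l2_idx=0, offset=1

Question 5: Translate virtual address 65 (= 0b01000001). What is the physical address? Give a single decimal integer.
vaddr = 65 = 0b01000001
Split: l1_idx=1, l2_idx=0, offset=1
L1[1] = 1
L2[1][0] = 33
paddr = 33 * 16 + 1 = 529

Answer: 529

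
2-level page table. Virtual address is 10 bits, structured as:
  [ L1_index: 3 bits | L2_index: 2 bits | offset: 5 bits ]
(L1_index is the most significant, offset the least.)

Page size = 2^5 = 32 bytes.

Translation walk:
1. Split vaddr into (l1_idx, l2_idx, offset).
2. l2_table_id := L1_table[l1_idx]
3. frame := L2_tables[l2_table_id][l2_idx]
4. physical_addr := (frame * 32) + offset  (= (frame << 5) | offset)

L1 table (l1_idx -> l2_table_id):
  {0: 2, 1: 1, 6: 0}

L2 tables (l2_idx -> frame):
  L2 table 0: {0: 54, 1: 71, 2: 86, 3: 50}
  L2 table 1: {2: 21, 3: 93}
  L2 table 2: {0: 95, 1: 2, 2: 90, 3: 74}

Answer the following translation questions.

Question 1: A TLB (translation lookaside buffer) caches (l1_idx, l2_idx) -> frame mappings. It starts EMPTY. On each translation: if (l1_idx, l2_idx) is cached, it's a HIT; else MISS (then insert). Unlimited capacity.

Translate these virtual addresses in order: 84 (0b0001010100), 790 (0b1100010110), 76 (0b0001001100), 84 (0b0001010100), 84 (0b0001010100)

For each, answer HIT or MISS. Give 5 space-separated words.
vaddr=84: (0,2) not in TLB -> MISS, insert
vaddr=790: (6,0) not in TLB -> MISS, insert
vaddr=76: (0,2) in TLB -> HIT
vaddr=84: (0,2) in TLB -> HIT
vaddr=84: (0,2) in TLB -> HIT

Answer: MISS MISS HIT HIT HIT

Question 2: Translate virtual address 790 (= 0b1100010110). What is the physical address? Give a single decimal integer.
vaddr = 790 = 0b1100010110
Split: l1_idx=6, l2_idx=0, offset=22
L1[6] = 0
L2[0][0] = 54
paddr = 54 * 32 + 22 = 1750

Answer: 1750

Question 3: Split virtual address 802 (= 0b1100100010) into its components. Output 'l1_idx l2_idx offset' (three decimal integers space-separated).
Answer: 6 1 2

Derivation:
vaddr = 802 = 0b1100100010
  top 3 bits -> l1_idx = 6
  next 2 bits -> l2_idx = 1
  bottom 5 bits -> offset = 2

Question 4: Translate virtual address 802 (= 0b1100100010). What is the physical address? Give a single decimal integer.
Answer: 2274

Derivation:
vaddr = 802 = 0b1100100010
Split: l1_idx=6, l2_idx=1, offset=2
L1[6] = 0
L2[0][1] = 71
paddr = 71 * 32 + 2 = 2274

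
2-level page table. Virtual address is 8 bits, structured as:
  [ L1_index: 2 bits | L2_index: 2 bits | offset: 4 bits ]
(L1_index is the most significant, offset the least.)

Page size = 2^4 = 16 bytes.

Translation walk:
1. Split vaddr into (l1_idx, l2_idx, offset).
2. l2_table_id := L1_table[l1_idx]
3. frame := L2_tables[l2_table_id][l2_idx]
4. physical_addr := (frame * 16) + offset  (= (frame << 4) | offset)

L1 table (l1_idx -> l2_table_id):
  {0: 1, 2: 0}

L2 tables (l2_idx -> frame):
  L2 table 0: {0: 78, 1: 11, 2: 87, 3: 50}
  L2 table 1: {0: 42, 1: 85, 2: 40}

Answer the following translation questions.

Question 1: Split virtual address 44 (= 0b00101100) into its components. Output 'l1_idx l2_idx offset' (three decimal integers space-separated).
Answer: 0 2 12

Derivation:
vaddr = 44 = 0b00101100
  top 2 bits -> l1_idx = 0
  next 2 bits -> l2_idx = 2
  bottom 4 bits -> offset = 12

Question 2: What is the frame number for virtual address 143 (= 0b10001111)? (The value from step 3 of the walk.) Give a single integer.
vaddr = 143: l1_idx=2, l2_idx=0
L1[2] = 0; L2[0][0] = 78

Answer: 78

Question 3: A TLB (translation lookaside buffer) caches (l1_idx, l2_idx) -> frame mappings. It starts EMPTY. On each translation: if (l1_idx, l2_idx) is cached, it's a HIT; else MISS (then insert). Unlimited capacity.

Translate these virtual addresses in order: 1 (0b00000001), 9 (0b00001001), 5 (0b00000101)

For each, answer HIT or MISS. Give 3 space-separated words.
Answer: MISS HIT HIT

Derivation:
vaddr=1: (0,0) not in TLB -> MISS, insert
vaddr=9: (0,0) in TLB -> HIT
vaddr=5: (0,0) in TLB -> HIT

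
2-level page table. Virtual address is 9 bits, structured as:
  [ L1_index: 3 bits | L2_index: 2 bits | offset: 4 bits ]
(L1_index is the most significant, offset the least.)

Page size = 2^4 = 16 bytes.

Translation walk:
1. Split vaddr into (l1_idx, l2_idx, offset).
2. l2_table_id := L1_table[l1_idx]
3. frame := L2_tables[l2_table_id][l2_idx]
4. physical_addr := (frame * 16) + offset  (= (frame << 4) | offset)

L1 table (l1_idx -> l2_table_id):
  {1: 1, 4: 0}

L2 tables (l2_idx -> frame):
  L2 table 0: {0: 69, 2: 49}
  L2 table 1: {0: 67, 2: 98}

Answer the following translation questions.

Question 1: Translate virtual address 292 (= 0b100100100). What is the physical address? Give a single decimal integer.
vaddr = 292 = 0b100100100
Split: l1_idx=4, l2_idx=2, offset=4
L1[4] = 0
L2[0][2] = 49
paddr = 49 * 16 + 4 = 788

Answer: 788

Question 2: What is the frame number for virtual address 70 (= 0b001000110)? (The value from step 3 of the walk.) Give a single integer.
vaddr = 70: l1_idx=1, l2_idx=0
L1[1] = 1; L2[1][0] = 67

Answer: 67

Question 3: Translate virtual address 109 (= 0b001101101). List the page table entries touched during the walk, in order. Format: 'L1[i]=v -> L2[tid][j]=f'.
Answer: L1[1]=1 -> L2[1][2]=98

Derivation:
vaddr = 109 = 0b001101101
Split: l1_idx=1, l2_idx=2, offset=13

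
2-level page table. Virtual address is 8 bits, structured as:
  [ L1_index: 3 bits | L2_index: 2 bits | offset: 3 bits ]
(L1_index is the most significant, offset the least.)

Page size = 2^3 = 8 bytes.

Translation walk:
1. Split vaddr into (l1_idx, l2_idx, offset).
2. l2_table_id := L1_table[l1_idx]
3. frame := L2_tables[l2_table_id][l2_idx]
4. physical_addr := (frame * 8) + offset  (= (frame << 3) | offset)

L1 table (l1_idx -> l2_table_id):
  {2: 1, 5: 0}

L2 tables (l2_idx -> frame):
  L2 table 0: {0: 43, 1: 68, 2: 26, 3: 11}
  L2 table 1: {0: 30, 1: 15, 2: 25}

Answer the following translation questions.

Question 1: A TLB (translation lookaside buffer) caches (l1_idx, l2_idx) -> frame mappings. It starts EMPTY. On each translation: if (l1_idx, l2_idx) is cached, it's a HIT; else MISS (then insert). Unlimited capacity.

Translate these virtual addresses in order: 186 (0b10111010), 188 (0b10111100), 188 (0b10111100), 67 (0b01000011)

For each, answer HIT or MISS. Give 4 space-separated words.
Answer: MISS HIT HIT MISS

Derivation:
vaddr=186: (5,3) not in TLB -> MISS, insert
vaddr=188: (5,3) in TLB -> HIT
vaddr=188: (5,3) in TLB -> HIT
vaddr=67: (2,0) not in TLB -> MISS, insert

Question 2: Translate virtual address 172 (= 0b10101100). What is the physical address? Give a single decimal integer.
vaddr = 172 = 0b10101100
Split: l1_idx=5, l2_idx=1, offset=4
L1[5] = 0
L2[0][1] = 68
paddr = 68 * 8 + 4 = 548

Answer: 548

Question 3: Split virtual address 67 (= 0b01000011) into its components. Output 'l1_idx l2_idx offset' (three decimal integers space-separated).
Answer: 2 0 3

Derivation:
vaddr = 67 = 0b01000011
  top 3 bits -> l1_idx = 2
  next 2 bits -> l2_idx = 0
  bottom 3 bits -> offset = 3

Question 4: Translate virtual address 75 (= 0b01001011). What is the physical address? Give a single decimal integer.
vaddr = 75 = 0b01001011
Split: l1_idx=2, l2_idx=1, offset=3
L1[2] = 1
L2[1][1] = 15
paddr = 15 * 8 + 3 = 123

Answer: 123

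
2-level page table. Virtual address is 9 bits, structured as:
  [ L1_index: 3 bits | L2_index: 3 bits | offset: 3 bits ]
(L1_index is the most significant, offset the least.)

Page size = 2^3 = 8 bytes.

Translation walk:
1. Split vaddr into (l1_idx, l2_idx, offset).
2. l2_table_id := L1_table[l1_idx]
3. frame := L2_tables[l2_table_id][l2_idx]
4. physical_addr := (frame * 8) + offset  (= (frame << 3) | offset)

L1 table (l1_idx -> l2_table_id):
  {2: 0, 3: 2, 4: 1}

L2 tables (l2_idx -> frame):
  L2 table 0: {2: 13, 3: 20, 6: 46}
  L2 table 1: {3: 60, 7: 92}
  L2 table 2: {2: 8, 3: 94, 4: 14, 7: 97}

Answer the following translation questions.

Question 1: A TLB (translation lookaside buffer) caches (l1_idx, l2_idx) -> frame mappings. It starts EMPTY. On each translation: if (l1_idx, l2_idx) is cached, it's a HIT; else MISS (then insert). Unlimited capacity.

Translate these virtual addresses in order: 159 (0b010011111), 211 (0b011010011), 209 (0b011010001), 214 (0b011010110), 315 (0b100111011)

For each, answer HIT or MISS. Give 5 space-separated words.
vaddr=159: (2,3) not in TLB -> MISS, insert
vaddr=211: (3,2) not in TLB -> MISS, insert
vaddr=209: (3,2) in TLB -> HIT
vaddr=214: (3,2) in TLB -> HIT
vaddr=315: (4,7) not in TLB -> MISS, insert

Answer: MISS MISS HIT HIT MISS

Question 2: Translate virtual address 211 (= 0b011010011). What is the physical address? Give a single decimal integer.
vaddr = 211 = 0b011010011
Split: l1_idx=3, l2_idx=2, offset=3
L1[3] = 2
L2[2][2] = 8
paddr = 8 * 8 + 3 = 67

Answer: 67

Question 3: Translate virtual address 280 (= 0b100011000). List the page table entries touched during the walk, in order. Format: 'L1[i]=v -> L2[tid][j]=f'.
Answer: L1[4]=1 -> L2[1][3]=60

Derivation:
vaddr = 280 = 0b100011000
Split: l1_idx=4, l2_idx=3, offset=0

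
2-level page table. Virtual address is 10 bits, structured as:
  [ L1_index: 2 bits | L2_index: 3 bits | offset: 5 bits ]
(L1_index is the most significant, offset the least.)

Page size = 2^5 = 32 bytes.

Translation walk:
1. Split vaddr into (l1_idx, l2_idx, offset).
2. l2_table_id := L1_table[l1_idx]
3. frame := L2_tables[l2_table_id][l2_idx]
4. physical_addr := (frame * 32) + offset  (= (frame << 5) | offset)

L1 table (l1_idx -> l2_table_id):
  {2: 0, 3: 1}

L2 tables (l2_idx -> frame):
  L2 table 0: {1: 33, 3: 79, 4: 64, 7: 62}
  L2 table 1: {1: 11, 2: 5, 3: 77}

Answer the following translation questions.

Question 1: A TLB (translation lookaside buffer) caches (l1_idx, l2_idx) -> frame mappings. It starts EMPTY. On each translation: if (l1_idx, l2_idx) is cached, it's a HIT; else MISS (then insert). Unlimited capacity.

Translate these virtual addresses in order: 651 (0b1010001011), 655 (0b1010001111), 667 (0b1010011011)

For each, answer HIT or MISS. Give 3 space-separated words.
Answer: MISS HIT HIT

Derivation:
vaddr=651: (2,4) not in TLB -> MISS, insert
vaddr=655: (2,4) in TLB -> HIT
vaddr=667: (2,4) in TLB -> HIT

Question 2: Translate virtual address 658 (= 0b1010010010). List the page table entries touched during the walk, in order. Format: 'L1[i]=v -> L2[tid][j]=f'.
vaddr = 658 = 0b1010010010
Split: l1_idx=2, l2_idx=4, offset=18

Answer: L1[2]=0 -> L2[0][4]=64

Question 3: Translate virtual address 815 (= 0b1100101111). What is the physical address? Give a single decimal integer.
vaddr = 815 = 0b1100101111
Split: l1_idx=3, l2_idx=1, offset=15
L1[3] = 1
L2[1][1] = 11
paddr = 11 * 32 + 15 = 367

Answer: 367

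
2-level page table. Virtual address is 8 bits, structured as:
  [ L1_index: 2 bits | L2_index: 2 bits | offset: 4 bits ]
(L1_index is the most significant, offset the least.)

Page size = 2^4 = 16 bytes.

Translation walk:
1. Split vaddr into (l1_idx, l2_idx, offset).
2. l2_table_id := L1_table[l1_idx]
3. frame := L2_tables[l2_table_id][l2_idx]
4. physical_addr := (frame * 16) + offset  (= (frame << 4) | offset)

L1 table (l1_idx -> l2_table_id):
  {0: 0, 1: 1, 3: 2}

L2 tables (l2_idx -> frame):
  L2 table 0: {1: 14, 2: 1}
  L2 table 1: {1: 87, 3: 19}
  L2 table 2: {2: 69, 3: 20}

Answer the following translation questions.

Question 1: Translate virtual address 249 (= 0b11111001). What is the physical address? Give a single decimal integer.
vaddr = 249 = 0b11111001
Split: l1_idx=3, l2_idx=3, offset=9
L1[3] = 2
L2[2][3] = 20
paddr = 20 * 16 + 9 = 329

Answer: 329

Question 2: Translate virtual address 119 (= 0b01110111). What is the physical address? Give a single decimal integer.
vaddr = 119 = 0b01110111
Split: l1_idx=1, l2_idx=3, offset=7
L1[1] = 1
L2[1][3] = 19
paddr = 19 * 16 + 7 = 311

Answer: 311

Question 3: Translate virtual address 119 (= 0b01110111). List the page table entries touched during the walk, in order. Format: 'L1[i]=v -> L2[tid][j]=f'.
vaddr = 119 = 0b01110111
Split: l1_idx=1, l2_idx=3, offset=7

Answer: L1[1]=1 -> L2[1][3]=19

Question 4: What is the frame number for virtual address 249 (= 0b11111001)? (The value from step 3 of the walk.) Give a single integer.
Answer: 20

Derivation:
vaddr = 249: l1_idx=3, l2_idx=3
L1[3] = 2; L2[2][3] = 20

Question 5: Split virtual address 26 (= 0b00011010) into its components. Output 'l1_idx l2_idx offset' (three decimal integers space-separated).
vaddr = 26 = 0b00011010
  top 2 bits -> l1_idx = 0
  next 2 bits -> l2_idx = 1
  bottom 4 bits -> offset = 10

Answer: 0 1 10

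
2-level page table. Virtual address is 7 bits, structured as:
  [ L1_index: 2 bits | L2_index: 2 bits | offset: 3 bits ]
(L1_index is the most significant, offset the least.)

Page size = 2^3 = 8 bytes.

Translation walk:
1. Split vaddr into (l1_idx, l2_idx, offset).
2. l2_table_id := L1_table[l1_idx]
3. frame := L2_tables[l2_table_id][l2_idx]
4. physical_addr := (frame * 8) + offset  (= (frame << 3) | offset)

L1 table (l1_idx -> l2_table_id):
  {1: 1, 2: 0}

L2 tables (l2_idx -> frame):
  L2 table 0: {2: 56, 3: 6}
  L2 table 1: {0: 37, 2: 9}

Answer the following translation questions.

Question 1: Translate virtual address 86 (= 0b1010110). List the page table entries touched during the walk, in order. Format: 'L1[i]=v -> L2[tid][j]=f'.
vaddr = 86 = 0b1010110
Split: l1_idx=2, l2_idx=2, offset=6

Answer: L1[2]=0 -> L2[0][2]=56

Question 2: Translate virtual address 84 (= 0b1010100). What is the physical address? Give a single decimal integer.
vaddr = 84 = 0b1010100
Split: l1_idx=2, l2_idx=2, offset=4
L1[2] = 0
L2[0][2] = 56
paddr = 56 * 8 + 4 = 452

Answer: 452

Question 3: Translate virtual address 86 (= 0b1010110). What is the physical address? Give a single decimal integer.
Answer: 454

Derivation:
vaddr = 86 = 0b1010110
Split: l1_idx=2, l2_idx=2, offset=6
L1[2] = 0
L2[0][2] = 56
paddr = 56 * 8 + 6 = 454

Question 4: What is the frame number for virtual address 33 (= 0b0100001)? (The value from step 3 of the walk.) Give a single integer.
vaddr = 33: l1_idx=1, l2_idx=0
L1[1] = 1; L2[1][0] = 37

Answer: 37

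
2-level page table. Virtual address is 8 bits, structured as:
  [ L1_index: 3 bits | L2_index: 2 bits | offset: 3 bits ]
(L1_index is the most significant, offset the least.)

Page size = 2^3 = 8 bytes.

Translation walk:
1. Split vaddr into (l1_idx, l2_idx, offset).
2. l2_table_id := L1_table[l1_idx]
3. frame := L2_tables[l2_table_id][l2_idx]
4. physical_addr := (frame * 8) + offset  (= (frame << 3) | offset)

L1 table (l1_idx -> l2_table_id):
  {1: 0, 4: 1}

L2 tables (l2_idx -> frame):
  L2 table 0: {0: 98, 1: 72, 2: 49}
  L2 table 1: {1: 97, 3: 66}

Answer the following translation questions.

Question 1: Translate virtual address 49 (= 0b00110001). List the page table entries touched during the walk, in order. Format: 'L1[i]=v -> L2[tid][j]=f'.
vaddr = 49 = 0b00110001
Split: l1_idx=1, l2_idx=2, offset=1

Answer: L1[1]=0 -> L2[0][2]=49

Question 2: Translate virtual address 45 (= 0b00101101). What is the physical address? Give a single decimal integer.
vaddr = 45 = 0b00101101
Split: l1_idx=1, l2_idx=1, offset=5
L1[1] = 0
L2[0][1] = 72
paddr = 72 * 8 + 5 = 581

Answer: 581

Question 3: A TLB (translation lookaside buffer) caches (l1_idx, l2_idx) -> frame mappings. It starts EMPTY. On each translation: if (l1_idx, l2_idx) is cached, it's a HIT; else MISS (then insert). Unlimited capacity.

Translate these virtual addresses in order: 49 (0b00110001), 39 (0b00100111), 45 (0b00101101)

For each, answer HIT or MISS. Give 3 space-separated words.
vaddr=49: (1,2) not in TLB -> MISS, insert
vaddr=39: (1,0) not in TLB -> MISS, insert
vaddr=45: (1,1) not in TLB -> MISS, insert

Answer: MISS MISS MISS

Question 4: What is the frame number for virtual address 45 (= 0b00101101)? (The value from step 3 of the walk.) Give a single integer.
vaddr = 45: l1_idx=1, l2_idx=1
L1[1] = 0; L2[0][1] = 72

Answer: 72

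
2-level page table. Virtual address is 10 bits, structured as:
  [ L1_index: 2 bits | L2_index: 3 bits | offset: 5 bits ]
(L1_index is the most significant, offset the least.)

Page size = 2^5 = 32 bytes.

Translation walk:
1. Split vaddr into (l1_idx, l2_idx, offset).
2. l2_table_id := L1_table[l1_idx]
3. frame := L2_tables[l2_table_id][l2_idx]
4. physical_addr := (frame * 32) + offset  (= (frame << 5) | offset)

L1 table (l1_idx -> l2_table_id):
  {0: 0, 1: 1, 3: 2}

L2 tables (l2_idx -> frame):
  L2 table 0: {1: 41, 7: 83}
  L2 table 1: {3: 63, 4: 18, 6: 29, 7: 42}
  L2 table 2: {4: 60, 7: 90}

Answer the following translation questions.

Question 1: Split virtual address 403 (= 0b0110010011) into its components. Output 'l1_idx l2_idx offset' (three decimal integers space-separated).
Answer: 1 4 19

Derivation:
vaddr = 403 = 0b0110010011
  top 2 bits -> l1_idx = 1
  next 3 bits -> l2_idx = 4
  bottom 5 bits -> offset = 19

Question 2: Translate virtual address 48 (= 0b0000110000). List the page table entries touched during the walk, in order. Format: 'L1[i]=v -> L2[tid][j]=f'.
vaddr = 48 = 0b0000110000
Split: l1_idx=0, l2_idx=1, offset=16

Answer: L1[0]=0 -> L2[0][1]=41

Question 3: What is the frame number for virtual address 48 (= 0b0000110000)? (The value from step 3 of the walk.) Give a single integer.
Answer: 41

Derivation:
vaddr = 48: l1_idx=0, l2_idx=1
L1[0] = 0; L2[0][1] = 41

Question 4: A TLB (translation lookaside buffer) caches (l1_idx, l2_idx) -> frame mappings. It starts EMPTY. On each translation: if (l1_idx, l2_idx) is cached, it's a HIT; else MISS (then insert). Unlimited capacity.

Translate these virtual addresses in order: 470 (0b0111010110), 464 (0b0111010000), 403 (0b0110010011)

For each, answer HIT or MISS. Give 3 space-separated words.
vaddr=470: (1,6) not in TLB -> MISS, insert
vaddr=464: (1,6) in TLB -> HIT
vaddr=403: (1,4) not in TLB -> MISS, insert

Answer: MISS HIT MISS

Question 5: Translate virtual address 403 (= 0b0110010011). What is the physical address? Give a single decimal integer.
Answer: 595

Derivation:
vaddr = 403 = 0b0110010011
Split: l1_idx=1, l2_idx=4, offset=19
L1[1] = 1
L2[1][4] = 18
paddr = 18 * 32 + 19 = 595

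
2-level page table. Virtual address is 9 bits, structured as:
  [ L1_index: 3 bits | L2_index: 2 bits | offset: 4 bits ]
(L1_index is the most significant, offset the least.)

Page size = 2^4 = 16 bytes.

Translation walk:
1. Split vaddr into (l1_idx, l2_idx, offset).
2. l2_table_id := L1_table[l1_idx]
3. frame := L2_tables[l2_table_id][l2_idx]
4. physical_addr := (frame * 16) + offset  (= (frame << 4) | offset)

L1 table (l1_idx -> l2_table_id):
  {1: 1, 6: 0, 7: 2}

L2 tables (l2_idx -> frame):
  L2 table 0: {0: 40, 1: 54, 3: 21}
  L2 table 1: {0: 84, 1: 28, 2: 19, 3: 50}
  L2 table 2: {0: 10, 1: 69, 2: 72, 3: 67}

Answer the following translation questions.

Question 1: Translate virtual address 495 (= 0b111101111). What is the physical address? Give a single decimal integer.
vaddr = 495 = 0b111101111
Split: l1_idx=7, l2_idx=2, offset=15
L1[7] = 2
L2[2][2] = 72
paddr = 72 * 16 + 15 = 1167

Answer: 1167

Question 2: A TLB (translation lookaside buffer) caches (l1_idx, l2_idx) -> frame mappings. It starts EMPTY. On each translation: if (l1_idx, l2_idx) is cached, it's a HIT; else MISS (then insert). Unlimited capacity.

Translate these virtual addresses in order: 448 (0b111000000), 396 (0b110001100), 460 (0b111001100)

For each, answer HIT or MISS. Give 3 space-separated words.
Answer: MISS MISS HIT

Derivation:
vaddr=448: (7,0) not in TLB -> MISS, insert
vaddr=396: (6,0) not in TLB -> MISS, insert
vaddr=460: (7,0) in TLB -> HIT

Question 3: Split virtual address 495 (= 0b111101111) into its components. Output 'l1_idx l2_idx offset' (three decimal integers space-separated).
Answer: 7 2 15

Derivation:
vaddr = 495 = 0b111101111
  top 3 bits -> l1_idx = 7
  next 2 bits -> l2_idx = 2
  bottom 4 bits -> offset = 15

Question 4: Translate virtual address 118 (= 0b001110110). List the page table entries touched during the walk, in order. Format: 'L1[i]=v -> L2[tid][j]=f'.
vaddr = 118 = 0b001110110
Split: l1_idx=1, l2_idx=3, offset=6

Answer: L1[1]=1 -> L2[1][3]=50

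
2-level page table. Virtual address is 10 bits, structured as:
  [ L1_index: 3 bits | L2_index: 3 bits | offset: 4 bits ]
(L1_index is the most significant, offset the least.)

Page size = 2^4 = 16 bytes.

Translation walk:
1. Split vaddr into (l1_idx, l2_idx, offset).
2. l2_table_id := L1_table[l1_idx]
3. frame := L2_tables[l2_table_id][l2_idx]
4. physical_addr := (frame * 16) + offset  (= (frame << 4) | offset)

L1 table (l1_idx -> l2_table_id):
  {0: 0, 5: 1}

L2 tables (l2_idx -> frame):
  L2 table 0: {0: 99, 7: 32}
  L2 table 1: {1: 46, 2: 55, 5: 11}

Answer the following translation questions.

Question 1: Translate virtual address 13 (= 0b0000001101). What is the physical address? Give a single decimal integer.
vaddr = 13 = 0b0000001101
Split: l1_idx=0, l2_idx=0, offset=13
L1[0] = 0
L2[0][0] = 99
paddr = 99 * 16 + 13 = 1597

Answer: 1597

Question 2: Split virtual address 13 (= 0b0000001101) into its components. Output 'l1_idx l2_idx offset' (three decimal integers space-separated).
vaddr = 13 = 0b0000001101
  top 3 bits -> l1_idx = 0
  next 3 bits -> l2_idx = 0
  bottom 4 bits -> offset = 13

Answer: 0 0 13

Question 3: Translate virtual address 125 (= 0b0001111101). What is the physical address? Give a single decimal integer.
vaddr = 125 = 0b0001111101
Split: l1_idx=0, l2_idx=7, offset=13
L1[0] = 0
L2[0][7] = 32
paddr = 32 * 16 + 13 = 525

Answer: 525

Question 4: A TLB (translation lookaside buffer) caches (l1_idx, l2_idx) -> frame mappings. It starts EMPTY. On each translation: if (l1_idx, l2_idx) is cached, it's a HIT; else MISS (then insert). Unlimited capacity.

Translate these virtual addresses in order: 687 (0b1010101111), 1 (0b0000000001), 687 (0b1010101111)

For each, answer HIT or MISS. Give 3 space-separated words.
vaddr=687: (5,2) not in TLB -> MISS, insert
vaddr=1: (0,0) not in TLB -> MISS, insert
vaddr=687: (5,2) in TLB -> HIT

Answer: MISS MISS HIT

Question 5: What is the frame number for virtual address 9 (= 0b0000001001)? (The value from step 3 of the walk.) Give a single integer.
Answer: 99

Derivation:
vaddr = 9: l1_idx=0, l2_idx=0
L1[0] = 0; L2[0][0] = 99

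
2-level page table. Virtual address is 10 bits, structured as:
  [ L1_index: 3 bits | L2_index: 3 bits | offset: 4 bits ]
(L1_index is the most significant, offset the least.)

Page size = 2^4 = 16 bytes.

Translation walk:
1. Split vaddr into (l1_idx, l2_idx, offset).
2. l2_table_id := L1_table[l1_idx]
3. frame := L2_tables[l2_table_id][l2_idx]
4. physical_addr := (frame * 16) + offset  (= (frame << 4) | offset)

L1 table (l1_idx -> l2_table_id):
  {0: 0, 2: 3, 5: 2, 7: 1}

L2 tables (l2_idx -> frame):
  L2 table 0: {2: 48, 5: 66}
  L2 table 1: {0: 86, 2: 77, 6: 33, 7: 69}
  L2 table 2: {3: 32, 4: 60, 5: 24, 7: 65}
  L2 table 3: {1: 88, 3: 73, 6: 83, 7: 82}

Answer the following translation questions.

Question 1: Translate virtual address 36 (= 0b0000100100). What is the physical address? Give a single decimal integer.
Answer: 772

Derivation:
vaddr = 36 = 0b0000100100
Split: l1_idx=0, l2_idx=2, offset=4
L1[0] = 0
L2[0][2] = 48
paddr = 48 * 16 + 4 = 772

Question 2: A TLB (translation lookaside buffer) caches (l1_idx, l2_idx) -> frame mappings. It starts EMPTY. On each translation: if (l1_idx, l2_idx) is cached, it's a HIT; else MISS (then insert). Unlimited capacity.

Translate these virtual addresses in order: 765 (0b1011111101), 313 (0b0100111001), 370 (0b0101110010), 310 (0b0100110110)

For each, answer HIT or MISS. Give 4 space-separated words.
vaddr=765: (5,7) not in TLB -> MISS, insert
vaddr=313: (2,3) not in TLB -> MISS, insert
vaddr=370: (2,7) not in TLB -> MISS, insert
vaddr=310: (2,3) in TLB -> HIT

Answer: MISS MISS MISS HIT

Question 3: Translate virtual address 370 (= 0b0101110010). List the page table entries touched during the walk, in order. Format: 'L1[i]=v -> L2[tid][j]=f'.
Answer: L1[2]=3 -> L2[3][7]=82

Derivation:
vaddr = 370 = 0b0101110010
Split: l1_idx=2, l2_idx=7, offset=2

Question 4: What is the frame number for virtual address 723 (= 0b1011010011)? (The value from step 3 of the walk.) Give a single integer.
Answer: 24

Derivation:
vaddr = 723: l1_idx=5, l2_idx=5
L1[5] = 2; L2[2][5] = 24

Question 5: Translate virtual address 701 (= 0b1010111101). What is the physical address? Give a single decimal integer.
vaddr = 701 = 0b1010111101
Split: l1_idx=5, l2_idx=3, offset=13
L1[5] = 2
L2[2][3] = 32
paddr = 32 * 16 + 13 = 525

Answer: 525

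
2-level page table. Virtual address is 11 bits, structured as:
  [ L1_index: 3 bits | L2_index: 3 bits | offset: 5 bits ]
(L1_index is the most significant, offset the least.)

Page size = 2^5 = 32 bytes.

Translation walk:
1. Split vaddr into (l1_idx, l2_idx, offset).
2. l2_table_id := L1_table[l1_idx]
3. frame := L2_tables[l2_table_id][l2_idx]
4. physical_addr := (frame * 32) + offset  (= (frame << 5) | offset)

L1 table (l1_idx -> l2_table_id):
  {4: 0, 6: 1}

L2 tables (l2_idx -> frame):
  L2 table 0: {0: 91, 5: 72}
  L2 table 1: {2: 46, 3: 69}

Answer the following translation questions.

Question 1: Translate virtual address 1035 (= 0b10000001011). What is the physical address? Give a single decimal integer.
Answer: 2923

Derivation:
vaddr = 1035 = 0b10000001011
Split: l1_idx=4, l2_idx=0, offset=11
L1[4] = 0
L2[0][0] = 91
paddr = 91 * 32 + 11 = 2923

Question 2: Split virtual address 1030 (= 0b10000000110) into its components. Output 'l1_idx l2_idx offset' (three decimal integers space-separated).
Answer: 4 0 6

Derivation:
vaddr = 1030 = 0b10000000110
  top 3 bits -> l1_idx = 4
  next 3 bits -> l2_idx = 0
  bottom 5 bits -> offset = 6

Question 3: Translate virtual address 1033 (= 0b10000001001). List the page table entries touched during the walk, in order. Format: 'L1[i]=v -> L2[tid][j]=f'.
Answer: L1[4]=0 -> L2[0][0]=91

Derivation:
vaddr = 1033 = 0b10000001001
Split: l1_idx=4, l2_idx=0, offset=9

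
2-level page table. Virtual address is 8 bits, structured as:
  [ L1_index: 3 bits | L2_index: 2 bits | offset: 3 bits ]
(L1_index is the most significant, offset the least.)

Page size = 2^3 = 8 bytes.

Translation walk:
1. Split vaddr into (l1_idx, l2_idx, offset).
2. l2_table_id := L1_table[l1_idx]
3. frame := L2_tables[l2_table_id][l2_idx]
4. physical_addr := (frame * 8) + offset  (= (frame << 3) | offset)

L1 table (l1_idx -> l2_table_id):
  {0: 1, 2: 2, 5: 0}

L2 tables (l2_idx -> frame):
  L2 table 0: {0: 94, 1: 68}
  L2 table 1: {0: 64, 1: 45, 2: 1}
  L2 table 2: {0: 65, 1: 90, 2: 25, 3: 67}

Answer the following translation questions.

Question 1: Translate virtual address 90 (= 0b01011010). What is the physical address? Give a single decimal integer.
Answer: 538

Derivation:
vaddr = 90 = 0b01011010
Split: l1_idx=2, l2_idx=3, offset=2
L1[2] = 2
L2[2][3] = 67
paddr = 67 * 8 + 2 = 538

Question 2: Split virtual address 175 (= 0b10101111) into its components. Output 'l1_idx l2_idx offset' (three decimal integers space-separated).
vaddr = 175 = 0b10101111
  top 3 bits -> l1_idx = 5
  next 2 bits -> l2_idx = 1
  bottom 3 bits -> offset = 7

Answer: 5 1 7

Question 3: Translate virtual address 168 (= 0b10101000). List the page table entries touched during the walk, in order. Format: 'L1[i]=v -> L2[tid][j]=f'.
Answer: L1[5]=0 -> L2[0][1]=68

Derivation:
vaddr = 168 = 0b10101000
Split: l1_idx=5, l2_idx=1, offset=0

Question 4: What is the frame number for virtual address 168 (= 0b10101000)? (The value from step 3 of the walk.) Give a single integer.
vaddr = 168: l1_idx=5, l2_idx=1
L1[5] = 0; L2[0][1] = 68

Answer: 68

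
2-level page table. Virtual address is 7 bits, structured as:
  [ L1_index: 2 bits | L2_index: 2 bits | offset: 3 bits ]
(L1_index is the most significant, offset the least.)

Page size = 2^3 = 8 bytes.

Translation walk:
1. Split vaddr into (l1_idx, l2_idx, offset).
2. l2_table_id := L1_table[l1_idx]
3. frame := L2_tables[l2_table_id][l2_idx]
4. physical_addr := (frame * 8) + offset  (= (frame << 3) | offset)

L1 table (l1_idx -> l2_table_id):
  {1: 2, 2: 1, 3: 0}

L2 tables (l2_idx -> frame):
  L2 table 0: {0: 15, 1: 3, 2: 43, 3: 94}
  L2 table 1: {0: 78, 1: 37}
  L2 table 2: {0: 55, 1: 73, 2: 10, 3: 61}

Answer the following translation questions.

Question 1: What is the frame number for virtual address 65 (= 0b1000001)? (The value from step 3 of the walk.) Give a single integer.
Answer: 78

Derivation:
vaddr = 65: l1_idx=2, l2_idx=0
L1[2] = 1; L2[1][0] = 78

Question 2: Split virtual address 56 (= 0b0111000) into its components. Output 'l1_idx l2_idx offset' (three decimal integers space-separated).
vaddr = 56 = 0b0111000
  top 2 bits -> l1_idx = 1
  next 2 bits -> l2_idx = 3
  bottom 3 bits -> offset = 0

Answer: 1 3 0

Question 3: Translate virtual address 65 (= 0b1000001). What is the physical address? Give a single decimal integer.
vaddr = 65 = 0b1000001
Split: l1_idx=2, l2_idx=0, offset=1
L1[2] = 1
L2[1][0] = 78
paddr = 78 * 8 + 1 = 625

Answer: 625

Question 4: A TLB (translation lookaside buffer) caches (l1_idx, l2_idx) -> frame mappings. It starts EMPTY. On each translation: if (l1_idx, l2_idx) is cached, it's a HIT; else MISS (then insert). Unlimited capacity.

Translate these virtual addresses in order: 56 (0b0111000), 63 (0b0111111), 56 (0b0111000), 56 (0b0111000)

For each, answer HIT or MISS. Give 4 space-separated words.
vaddr=56: (1,3) not in TLB -> MISS, insert
vaddr=63: (1,3) in TLB -> HIT
vaddr=56: (1,3) in TLB -> HIT
vaddr=56: (1,3) in TLB -> HIT

Answer: MISS HIT HIT HIT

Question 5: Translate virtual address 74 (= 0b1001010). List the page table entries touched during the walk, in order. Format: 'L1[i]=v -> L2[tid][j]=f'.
vaddr = 74 = 0b1001010
Split: l1_idx=2, l2_idx=1, offset=2

Answer: L1[2]=1 -> L2[1][1]=37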